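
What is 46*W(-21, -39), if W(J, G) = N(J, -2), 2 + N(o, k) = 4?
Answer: 92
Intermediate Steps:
N(o, k) = 2 (N(o, k) = -2 + 4 = 2)
W(J, G) = 2
46*W(-21, -39) = 46*2 = 92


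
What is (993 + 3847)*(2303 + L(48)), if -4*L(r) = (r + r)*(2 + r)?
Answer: 5338520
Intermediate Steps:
L(r) = -r*(2 + r)/2 (L(r) = -(r + r)*(2 + r)/4 = -2*r*(2 + r)/4 = -r*(2 + r)/2)
(993 + 3847)*(2303 + L(48)) = (993 + 3847)*(2303 - ½*48*(2 + 48)) = 4840*(2303 - ½*48*50) = 4840*(2303 - 1200) = 4840*1103 = 5338520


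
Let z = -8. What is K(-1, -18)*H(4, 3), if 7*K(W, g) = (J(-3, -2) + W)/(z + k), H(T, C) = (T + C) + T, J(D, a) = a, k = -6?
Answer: 33/98 ≈ 0.33673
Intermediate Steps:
H(T, C) = C + 2*T (H(T, C) = (C + T) + T = C + 2*T)
K(W, g) = 1/49 - W/98 (K(W, g) = ((-2 + W)/(-8 - 6))/7 = ((-2 + W)/(-14))/7 = ((-2 + W)*(-1/14))/7 = (⅐ - W/14)/7 = 1/49 - W/98)
K(-1, -18)*H(4, 3) = (1/49 - 1/98*(-1))*(3 + 2*4) = (1/49 + 1/98)*(3 + 8) = (3/98)*11 = 33/98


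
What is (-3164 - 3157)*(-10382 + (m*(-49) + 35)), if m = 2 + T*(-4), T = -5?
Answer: 72217425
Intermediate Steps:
m = 22 (m = 2 - 5*(-4) = 2 + 20 = 22)
(-3164 - 3157)*(-10382 + (m*(-49) + 35)) = (-3164 - 3157)*(-10382 + (22*(-49) + 35)) = -6321*(-10382 + (-1078 + 35)) = -6321*(-10382 - 1043) = -6321*(-11425) = 72217425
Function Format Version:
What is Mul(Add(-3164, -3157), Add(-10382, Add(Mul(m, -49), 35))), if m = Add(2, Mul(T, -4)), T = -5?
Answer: 72217425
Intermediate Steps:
m = 22 (m = Add(2, Mul(-5, -4)) = Add(2, 20) = 22)
Mul(Add(-3164, -3157), Add(-10382, Add(Mul(m, -49), 35))) = Mul(Add(-3164, -3157), Add(-10382, Add(Mul(22, -49), 35))) = Mul(-6321, Add(-10382, Add(-1078, 35))) = Mul(-6321, Add(-10382, -1043)) = Mul(-6321, -11425) = 72217425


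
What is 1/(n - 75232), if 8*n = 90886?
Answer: -4/255485 ≈ -1.5656e-5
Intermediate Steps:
n = 45443/4 (n = (⅛)*90886 = 45443/4 ≈ 11361.)
1/(n - 75232) = 1/(45443/4 - 75232) = 1/(-255485/4) = -4/255485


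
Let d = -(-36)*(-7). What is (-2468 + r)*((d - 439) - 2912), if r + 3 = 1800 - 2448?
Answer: 11237757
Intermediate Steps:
r = -651 (r = -3 + (1800 - 2448) = -3 - 648 = -651)
d = -252 (d = -4*63 = -252)
(-2468 + r)*((d - 439) - 2912) = (-2468 - 651)*((-252 - 439) - 2912) = -3119*(-691 - 2912) = -3119*(-3603) = 11237757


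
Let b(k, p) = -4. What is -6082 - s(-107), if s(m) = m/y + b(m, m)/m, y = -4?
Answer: -2614561/428 ≈ -6108.8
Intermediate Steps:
s(m) = -4/m - m/4 (s(m) = m/(-4) - 4/m = m*(-¼) - 4/m = -m/4 - 4/m = -4/m - m/4)
-6082 - s(-107) = -6082 - (-4/(-107) - ¼*(-107)) = -6082 - (-4*(-1/107) + 107/4) = -6082 - (4/107 + 107/4) = -6082 - 1*11465/428 = -6082 - 11465/428 = -2614561/428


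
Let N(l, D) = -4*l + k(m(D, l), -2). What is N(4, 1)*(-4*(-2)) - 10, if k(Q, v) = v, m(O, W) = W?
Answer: -154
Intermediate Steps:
N(l, D) = -2 - 4*l (N(l, D) = -4*l - 2 = -2 - 4*l)
N(4, 1)*(-4*(-2)) - 10 = (-2 - 4*4)*(-4*(-2)) - 10 = (-2 - 16)*8 - 10 = -18*8 - 10 = -144 - 10 = -154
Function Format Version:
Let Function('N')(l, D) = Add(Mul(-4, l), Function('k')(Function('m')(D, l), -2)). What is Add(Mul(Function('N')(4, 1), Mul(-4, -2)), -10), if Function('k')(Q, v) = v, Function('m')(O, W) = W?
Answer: -154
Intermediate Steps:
Function('N')(l, D) = Add(-2, Mul(-4, l)) (Function('N')(l, D) = Add(Mul(-4, l), -2) = Add(-2, Mul(-4, l)))
Add(Mul(Function('N')(4, 1), Mul(-4, -2)), -10) = Add(Mul(Add(-2, Mul(-4, 4)), Mul(-4, -2)), -10) = Add(Mul(Add(-2, -16), 8), -10) = Add(Mul(-18, 8), -10) = Add(-144, -10) = -154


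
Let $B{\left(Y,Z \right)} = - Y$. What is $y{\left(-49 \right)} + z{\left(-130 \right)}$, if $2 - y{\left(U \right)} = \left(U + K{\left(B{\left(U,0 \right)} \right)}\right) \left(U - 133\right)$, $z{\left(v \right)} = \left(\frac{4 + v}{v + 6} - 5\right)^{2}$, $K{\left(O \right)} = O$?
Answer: $\frac{68697}{3844} \approx 17.871$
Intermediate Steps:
$z{\left(v \right)} = \left(-5 + \frac{4 + v}{6 + v}\right)^{2}$ ($z{\left(v \right)} = \left(\frac{4 + v}{6 + v} - 5\right)^{2} = \left(-5 + \frac{4 + v}{6 + v}\right)^{2}$)
$y{\left(U \right)} = 2$ ($y{\left(U \right)} = 2 - \left(U - U\right) \left(U - 133\right) = 2 - 0 \left(-133 + U\right) = 2 - 0 = 2 + 0 = 2$)
$y{\left(-49 \right)} + z{\left(-130 \right)} = 2 + \frac{4 \left(13 + 2 \left(-130\right)\right)^{2}}{\left(6 - 130\right)^{2}} = 2 + \frac{4 \left(13 - 260\right)^{2}}{15376} = 2 + 4 \cdot \frac{1}{15376} \left(-247\right)^{2} = 2 + 4 \cdot \frac{1}{15376} \cdot 61009 = 2 + \frac{61009}{3844} = \frac{68697}{3844}$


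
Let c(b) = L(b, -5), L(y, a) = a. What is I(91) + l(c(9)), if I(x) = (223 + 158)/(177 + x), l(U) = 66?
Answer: 18069/268 ≈ 67.422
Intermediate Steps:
c(b) = -5
I(x) = 381/(177 + x)
I(91) + l(c(9)) = 381/(177 + 91) + 66 = 381/268 + 66 = 18069/268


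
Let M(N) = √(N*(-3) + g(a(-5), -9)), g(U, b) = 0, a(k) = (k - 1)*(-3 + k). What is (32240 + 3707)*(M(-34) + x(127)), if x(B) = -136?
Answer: -4888792 + 35947*√102 ≈ -4.5257e+6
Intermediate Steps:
a(k) = (-1 + k)*(-3 + k)
M(N) = √3*√(-N) (M(N) = √(N*(-3) + 0) = √(-3*N + 0) = √(-3*N) = √3*√(-N))
(32240 + 3707)*(M(-34) + x(127)) = (32240 + 3707)*(√3*√(-1*(-34)) - 136) = 35947*(√3*√34 - 136) = 35947*(√102 - 136) = 35947*(-136 + √102) = -4888792 + 35947*√102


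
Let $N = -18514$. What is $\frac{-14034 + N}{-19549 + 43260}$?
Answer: $- \frac{32548}{23711} \approx -1.3727$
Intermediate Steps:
$\frac{-14034 + N}{-19549 + 43260} = \frac{-14034 - 18514}{-19549 + 43260} = - \frac{32548}{23711}$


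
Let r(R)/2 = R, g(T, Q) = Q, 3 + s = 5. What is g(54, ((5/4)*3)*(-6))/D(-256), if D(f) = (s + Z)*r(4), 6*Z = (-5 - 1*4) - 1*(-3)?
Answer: -45/16 ≈ -2.8125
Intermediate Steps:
s = 2 (s = -3 + 5 = 2)
r(R) = 2*R
Z = -1 (Z = ((-5 - 1*4) - 1*(-3))/6 = ((-5 - 4) + 3)/6 = (-9 + 3)/6 = (⅙)*(-6) = -1)
D(f) = 8 (D(f) = (2 - 1)*(2*4) = 1*8 = 8)
g(54, ((5/4)*3)*(-6))/D(-256) = (((5/4)*3)*(-6))/8 = (((5*(¼))*3)*(-6))*(⅛) = (((5/4)*3)*(-6))*(⅛) = ((15/4)*(-6))*(⅛) = -45/2*⅛ = -45/16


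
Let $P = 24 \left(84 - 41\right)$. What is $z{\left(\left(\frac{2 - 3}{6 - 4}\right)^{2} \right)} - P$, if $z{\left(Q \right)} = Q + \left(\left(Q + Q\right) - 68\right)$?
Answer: $- \frac{4397}{4} \approx -1099.3$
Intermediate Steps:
$P = 1032$ ($P = 24 \left(84 - 41\right) = 24 \cdot 43 = 1032$)
$z{\left(Q \right)} = -68 + 3 Q$ ($z{\left(Q \right)} = Q + \left(2 Q - 68\right) = Q + \left(-68 + 2 Q\right) = -68 + 3 Q$)
$z{\left(\left(\frac{2 - 3}{6 - 4}\right)^{2} \right)} - P = \left(-68 + 3 \left(\frac{2 - 3}{6 - 4}\right)^{2}\right) - 1032 = \left(-68 + 3 \left(- \frac{1}{2}\right)^{2}\right) - 1032 = \left(-68 + 3 \cdot \frac{1}{4}\right) - 1032 = \left(-68 + \frac{3}{4}\right) - 1032 = - \frac{269}{4} - 1032 = - \frac{4397}{4}$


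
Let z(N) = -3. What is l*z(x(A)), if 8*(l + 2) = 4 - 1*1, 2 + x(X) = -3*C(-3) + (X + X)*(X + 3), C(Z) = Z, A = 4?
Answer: 39/8 ≈ 4.8750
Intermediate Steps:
x(X) = 7 + 2*X*(3 + X) (x(X) = -2 + (-3*(-3) + (X + X)*(X + 3)) = -2 + (9 + (2*X)*(3 + X)) = -2 + (9 + 2*X*(3 + X)) = 7 + 2*X*(3 + X))
l = -13/8 (l = -2 + (4 - 1*1)/8 = -2 + (4 - 1)/8 = -2 + (⅛)*3 = -2 + 3/8 = -13/8 ≈ -1.6250)
l*z(x(A)) = -13/8*(-3) = 39/8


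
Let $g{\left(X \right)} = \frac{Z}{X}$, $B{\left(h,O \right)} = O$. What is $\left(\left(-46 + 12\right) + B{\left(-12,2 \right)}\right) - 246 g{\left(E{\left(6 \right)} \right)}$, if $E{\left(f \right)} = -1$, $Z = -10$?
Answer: $-2492$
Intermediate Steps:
$g{\left(X \right)} = - \frac{10}{X}$
$\left(\left(-46 + 12\right) + B{\left(-12,2 \right)}\right) - 246 g{\left(E{\left(6 \right)} \right)} = \left(\left(-46 + 12\right) + 2\right) - 246 \left(- \frac{10}{-1}\right) = \left(-34 + 2\right) - 246 \left(\left(-10\right) \left(-1\right)\right) = -32 - 2460 = -2492$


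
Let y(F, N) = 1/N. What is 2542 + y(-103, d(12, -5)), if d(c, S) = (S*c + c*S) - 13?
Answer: 338085/133 ≈ 2542.0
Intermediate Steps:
d(c, S) = -13 + 2*S*c (d(c, S) = (S*c + S*c) - 13 = 2*S*c - 13 = -13 + 2*S*c)
2542 + y(-103, d(12, -5)) = 2542 + 1/(-13 + 2*(-5)*12) = 2542 + 1/(-13 - 120) = 2542 + 1/(-133) = 2542 - 1/133 = 338085/133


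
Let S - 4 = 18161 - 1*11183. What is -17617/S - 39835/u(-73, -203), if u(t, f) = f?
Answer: 274551719/1417346 ≈ 193.71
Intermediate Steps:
S = 6982 (S = 4 + (18161 - 1*11183) = 4 + (18161 - 11183) = 4 + 6978 = 6982)
-17617/S - 39835/u(-73, -203) = -17617/6982 - 39835/(-203) = -17617*1/6982 - 39835*(-1/203) = -17617/6982 + 39835/203 = 274551719/1417346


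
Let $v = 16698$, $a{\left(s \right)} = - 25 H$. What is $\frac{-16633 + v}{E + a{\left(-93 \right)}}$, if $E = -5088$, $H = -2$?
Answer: $- \frac{65}{5038} \approx -0.012902$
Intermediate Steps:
$a{\left(s \right)} = 50$ ($a{\left(s \right)} = \left(-25\right) \left(-2\right) = 50$)
$\frac{-16633 + v}{E + a{\left(-93 \right)}} = \frac{-16633 + 16698}{-5088 + 50} = \frac{65}{-5038} = 65 \left(- \frac{1}{5038}\right) = - \frac{65}{5038}$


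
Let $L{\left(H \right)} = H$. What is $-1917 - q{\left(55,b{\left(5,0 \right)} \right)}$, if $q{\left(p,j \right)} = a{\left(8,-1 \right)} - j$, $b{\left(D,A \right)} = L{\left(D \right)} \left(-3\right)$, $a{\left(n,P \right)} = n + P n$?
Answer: $-1932$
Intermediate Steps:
$b{\left(D,A \right)} = - 3 D$ ($b{\left(D,A \right)} = D \left(-3\right) = - 3 D$)
$q{\left(p,j \right)} = - j$ ($q{\left(p,j \right)} = 8 \left(1 - 1\right) - j = 8 \cdot 0 - j = 0 - j = - j$)
$-1917 - q{\left(55,b{\left(5,0 \right)} \right)} = -1917 - - \left(-3\right) 5 = -1917 - \left(-1\right) \left(-15\right) = -1917 - 15 = -1932$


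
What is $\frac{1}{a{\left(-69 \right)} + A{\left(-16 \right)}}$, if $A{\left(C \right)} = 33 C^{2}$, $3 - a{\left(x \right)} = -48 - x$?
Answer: $\frac{1}{8430} \approx 0.00011862$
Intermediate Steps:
$a{\left(x \right)} = 51 + x$ ($a{\left(x \right)} = 3 - \left(-48 - x\right) = 3 + \left(48 + x\right) = 51 + x$)
$\frac{1}{a{\left(-69 \right)} + A{\left(-16 \right)}} = \frac{1}{\left(51 - 69\right) + 33 \left(-16\right)^{2}} = \frac{1}{-18 + 33 \cdot 256} = \frac{1}{-18 + 8448} = \frac{1}{8430}$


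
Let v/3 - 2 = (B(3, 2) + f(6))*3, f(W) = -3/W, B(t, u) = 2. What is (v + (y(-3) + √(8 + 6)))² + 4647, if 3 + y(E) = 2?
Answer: 20013/4 + 37*√14 ≈ 5141.7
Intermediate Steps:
y(E) = -1 (y(E) = -3 + 2 = -1)
v = 39/2 (v = 6 + 3*((2 - 3/6)*3) = 6 + 3*((2 - 3*⅙)*3) = 6 + 3*((2 - ½)*3) = 6 + 3*((3/2)*3) = 6 + 3*(9/2) = 6 + 27/2 = 39/2 ≈ 19.500)
(v + (y(-3) + √(8 + 6)))² + 4647 = (39/2 + (-1 + √(8 + 6)))² + 4647 = (39/2 + (-1 + √14))² + 4647 = (37/2 + √14)² + 4647 = 4647 + (37/2 + √14)²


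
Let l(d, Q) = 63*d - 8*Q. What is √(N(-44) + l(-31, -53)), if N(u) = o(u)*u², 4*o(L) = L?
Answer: 5*I*√913 ≈ 151.08*I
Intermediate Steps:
o(L) = L/4
N(u) = u³/4 (N(u) = (u/4)*u² = u³/4)
l(d, Q) = -8*Q + 63*d
√(N(-44) + l(-31, -53)) = √((¼)*(-44)³ + (-8*(-53) + 63*(-31))) = √((¼)*(-85184) + (424 - 1953)) = √(-21296 - 1529) = √(-22825) = 5*I*√913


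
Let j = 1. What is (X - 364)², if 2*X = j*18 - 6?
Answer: 128164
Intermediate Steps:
X = 6 (X = (1*18 - 6)/2 = (18 - 6)/2 = (½)*12 = 6)
(X - 364)² = (6 - 364)² = (-358)² = 128164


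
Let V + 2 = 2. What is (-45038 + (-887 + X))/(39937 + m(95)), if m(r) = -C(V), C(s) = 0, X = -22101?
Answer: -68026/39937 ≈ -1.7033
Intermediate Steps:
V = 0 (V = -2 + 2 = 0)
m(r) = 0 (m(r) = -1*0 = 0)
(-45038 + (-887 + X))/(39937 + m(95)) = (-45038 + (-887 - 22101))/(39937 + 0) = (-45038 - 22988)/39937 = -68026*1/39937 = -68026/39937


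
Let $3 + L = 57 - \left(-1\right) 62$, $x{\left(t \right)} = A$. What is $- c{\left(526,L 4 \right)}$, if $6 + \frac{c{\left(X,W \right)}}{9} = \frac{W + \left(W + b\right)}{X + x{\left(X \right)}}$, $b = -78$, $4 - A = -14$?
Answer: $\frac{639}{16} \approx 39.938$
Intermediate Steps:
$A = 18$ ($A = 4 - -14 = 4 + 14 = 18$)
$x{\left(t \right)} = 18$
$L = 116$ ($L = -3 - \left(-57 - 62\right) = -3 + \left(57 - -62\right) = -3 + \left(57 + 62\right) = -3 + 119 = 116$)
$c{\left(X,W \right)} = -54 + \frac{9 \left(-78 + 2 W\right)}{18 + X}$ ($c{\left(X,W \right)} = -54 + 9 \frac{W + \left(W - 78\right)}{X + 18} = -54 + 9 \frac{W + \left(-78 + W\right)}{18 + X} = -54 + 9 \frac{-78 + 2 W}{18 + X} = -54 + \frac{9 \left(-78 + 2 W\right)}{18 + X}$)
$- c{\left(526,L 4 \right)} = - \frac{18 \left(-93 + 116 \cdot 4 - 1578\right)}{18 + 526} = - \frac{18 \left(-93 + 464 - 1578\right)}{544} = - \frac{18 \left(-1207\right)}{544} = \left(-1\right) \left(- \frac{639}{16}\right) = \frac{639}{16}$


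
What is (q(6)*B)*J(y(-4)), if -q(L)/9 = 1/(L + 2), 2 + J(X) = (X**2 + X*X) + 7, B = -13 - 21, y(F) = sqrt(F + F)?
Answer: -1683/4 ≈ -420.75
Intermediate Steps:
y(F) = sqrt(2)*sqrt(F) (y(F) = sqrt(2*F) = sqrt(2)*sqrt(F))
B = -34
J(X) = 5 + 2*X**2 (J(X) = -2 + ((X**2 + X*X) + 7) = -2 + ((X**2 + X**2) + 7) = -2 + (2*X**2 + 7) = -2 + (7 + 2*X**2) = 5 + 2*X**2)
q(L) = -9/(2 + L) (q(L) = -9/(L + 2) = -9/(2 + L))
(q(6)*B)*J(y(-4)) = (-9/(2 + 6)*(-34))*(5 + 2*(sqrt(2)*sqrt(-4))**2) = (-9/8*(-34))*(5 + 2*(sqrt(2)*(2*I))**2) = (-9*1/8*(-34))*(5 + 2*(2*I*sqrt(2))**2) = (-9/8*(-34))*(5 + 2*(-8)) = 153*(5 - 16)/4 = (153/4)*(-11) = -1683/4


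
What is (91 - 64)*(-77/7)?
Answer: -297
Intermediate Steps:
(91 - 64)*(-77/7) = 27*(-77*⅐) = 27*(-11) = -297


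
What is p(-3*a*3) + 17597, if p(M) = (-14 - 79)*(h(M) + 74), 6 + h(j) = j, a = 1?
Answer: 12110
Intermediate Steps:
h(j) = -6 + j
p(M) = -6324 - 93*M (p(M) = (-14 - 79)*((-6 + M) + 74) = -93*(68 + M) = -6324 - 93*M)
p(-3*a*3) + 17597 = (-6324 - 93*(-3*1)*3) + 17597 = (-6324 - (-279)*3) + 17597 = (-6324 - 93*(-9)) + 17597 = (-6324 + 837) + 17597 = -5487 + 17597 = 12110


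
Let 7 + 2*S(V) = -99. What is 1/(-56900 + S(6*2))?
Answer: -1/56953 ≈ -1.7558e-5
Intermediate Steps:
S(V) = -53 (S(V) = -7/2 + (1/2)*(-99) = -7/2 - 99/2 = -53)
1/(-56900 + S(6*2)) = 1/(-56900 - 53) = 1/(-56953) = -1/56953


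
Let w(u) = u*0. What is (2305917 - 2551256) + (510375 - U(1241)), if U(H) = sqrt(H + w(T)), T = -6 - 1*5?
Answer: 265036 - sqrt(1241) ≈ 2.6500e+5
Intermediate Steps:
T = -11 (T = -6 - 5 = -11)
w(u) = 0
U(H) = sqrt(H) (U(H) = sqrt(H + 0) = sqrt(H))
(2305917 - 2551256) + (510375 - U(1241)) = (2305917 - 2551256) + (510375 - sqrt(1241)) = -245339 + (510375 - sqrt(1241)) = 265036 - sqrt(1241)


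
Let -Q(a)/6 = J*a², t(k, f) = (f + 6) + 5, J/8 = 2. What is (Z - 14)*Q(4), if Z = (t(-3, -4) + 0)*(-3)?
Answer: 53760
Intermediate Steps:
J = 16 (J = 8*2 = 16)
t(k, f) = 11 + f (t(k, f) = (6 + f) + 5 = 11 + f)
Q(a) = -96*a²
Z = -21 (Z = ((11 - 4) + 0)*(-3) = (7 + 0)*(-3) = 7*(-3) = -21)
(Z - 14)*Q(4) = (-21 - 14)*(-96*4²) = -(-3360)*16 = -35*(-1536) = 53760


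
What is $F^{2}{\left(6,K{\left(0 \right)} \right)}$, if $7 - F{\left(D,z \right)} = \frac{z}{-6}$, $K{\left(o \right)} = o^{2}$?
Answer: $49$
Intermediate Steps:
$F{\left(D,z \right)} = 7 + \frac{z}{6}$ ($F{\left(D,z \right)} = 7 - \frac{z}{-6} = 7 - z \left(- \frac{1}{6}\right) = 7 - - \frac{z}{6} = 7 + \frac{z}{6}$)
$F^{2}{\left(6,K{\left(0 \right)} \right)} = \left(7 + \frac{0^{2}}{6}\right)^{2} = \left(7 + \frac{1}{6} \cdot 0\right)^{2} = \left(7 + 0\right)^{2} = 7^{2} = 49$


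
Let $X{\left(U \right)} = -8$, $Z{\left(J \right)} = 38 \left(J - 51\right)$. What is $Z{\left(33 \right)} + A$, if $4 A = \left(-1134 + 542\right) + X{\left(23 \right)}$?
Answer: $-834$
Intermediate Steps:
$Z{\left(J \right)} = -1938 + 38 J$ ($Z{\left(J \right)} = 38 \left(-51 + J\right) = -1938 + 38 J$)
$A = -150$ ($A = \frac{\left(-1134 + 542\right) - 8}{4} = \frac{-592 - 8}{4} = \frac{1}{4} \left(-600\right) = -150$)
$Z{\left(33 \right)} + A = \left(-1938 + 38 \cdot 33\right) - 150 = \left(-1938 + 1254\right) - 150 = -684 - 150 = -834$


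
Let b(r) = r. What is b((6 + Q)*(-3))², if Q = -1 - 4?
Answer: 9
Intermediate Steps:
Q = -5
b((6 + Q)*(-3))² = ((6 - 5)*(-3))² = (1*(-3))² = (-3)² = 9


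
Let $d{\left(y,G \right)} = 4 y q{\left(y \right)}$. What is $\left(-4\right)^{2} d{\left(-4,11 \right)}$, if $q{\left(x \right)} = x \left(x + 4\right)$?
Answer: $0$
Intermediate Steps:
$q{\left(x \right)} = x \left(4 + x\right)$
$d{\left(y,G \right)} = 4 y^{2} \left(4 + y\right)$ ($d{\left(y,G \right)} = 4 y y \left(4 + y\right) = 4 y^{2} \left(4 + y\right)$)
$\left(-4\right)^{2} d{\left(-4,11 \right)} = \left(-4\right)^{2} \cdot 4 \left(-4\right)^{2} \left(4 - 4\right) = 16 \cdot 4 \cdot 16 \cdot 0 = 16 \cdot 0 = 0$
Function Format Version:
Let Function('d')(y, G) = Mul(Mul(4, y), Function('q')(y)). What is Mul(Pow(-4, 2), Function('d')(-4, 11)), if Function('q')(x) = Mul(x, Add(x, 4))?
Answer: 0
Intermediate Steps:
Function('q')(x) = Mul(x, Add(4, x))
Function('d')(y, G) = Mul(4, Pow(y, 2), Add(4, y)) (Function('d')(y, G) = Mul(Mul(4, y), Mul(y, Add(4, y))) = Mul(4, Pow(y, 2), Add(4, y)))
Mul(Pow(-4, 2), Function('d')(-4, 11)) = Mul(Pow(-4, 2), Mul(4, Pow(-4, 2), Add(4, -4))) = Mul(16, Mul(4, 16, 0)) = Mul(16, 0) = 0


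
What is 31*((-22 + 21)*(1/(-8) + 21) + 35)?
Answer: 3503/8 ≈ 437.88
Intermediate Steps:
31*((-22 + 21)*(1/(-8) + 21) + 35) = 31*(-(1*(-1/8) + 21) + 35) = 31*(-(-1/8 + 21) + 35) = 31*(-1*167/8 + 35) = 31*(-167/8 + 35) = 31*(113/8) = 3503/8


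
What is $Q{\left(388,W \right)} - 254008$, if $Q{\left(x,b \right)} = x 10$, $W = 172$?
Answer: $-250128$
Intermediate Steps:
$Q{\left(x,b \right)} = 10 x$
$Q{\left(388,W \right)} - 254008 = 10 \cdot 388 - 254008 = 3880 - 254008 = -250128$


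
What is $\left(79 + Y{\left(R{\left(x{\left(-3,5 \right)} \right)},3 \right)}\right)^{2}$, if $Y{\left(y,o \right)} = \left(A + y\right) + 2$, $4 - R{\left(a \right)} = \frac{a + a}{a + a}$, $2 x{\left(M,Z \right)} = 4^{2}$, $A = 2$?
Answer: $7396$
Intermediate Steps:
$x{\left(M,Z \right)} = 8$ ($x{\left(M,Z \right)} = \frac{4^{2}}{2} = \frac{1}{2} \cdot 16 = 8$)
$R{\left(a \right)} = 3$ ($R{\left(a \right)} = 4 - \frac{a + a}{a + a} = 4 - \frac{2 a}{2 a} = 4 - 2 a \frac{1}{2 a} = 4 - 1 = 3$)
$Y{\left(y,o \right)} = 4 + y$ ($Y{\left(y,o \right)} = \left(2 + y\right) + 2 = 4 + y$)
$\left(79 + Y{\left(R{\left(x{\left(-3,5 \right)} \right)},3 \right)}\right)^{2} = \left(79 + \left(4 + 3\right)\right)^{2} = \left(79 + 7\right)^{2} = 86^{2} = 7396$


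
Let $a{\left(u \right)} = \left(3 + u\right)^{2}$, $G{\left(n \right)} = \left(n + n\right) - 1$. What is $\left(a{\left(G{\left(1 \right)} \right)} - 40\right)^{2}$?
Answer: $576$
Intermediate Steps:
$G{\left(n \right)} = -1 + 2 n$ ($G{\left(n \right)} = 2 n - 1 = -1 + 2 n$)
$\left(a{\left(G{\left(1 \right)} \right)} - 40\right)^{2} = \left(\left(3 + \left(-1 + 2 \cdot 1\right)\right)^{2} - 40\right)^{2} = \left(\left(3 + \left(-1 + 2\right)\right)^{2} - 40\right)^{2} = \left(\left(3 + 1\right)^{2} - 40\right)^{2} = \left(4^{2} - 40\right)^{2} = \left(16 - 40\right)^{2} = \left(-24\right)^{2} = 576$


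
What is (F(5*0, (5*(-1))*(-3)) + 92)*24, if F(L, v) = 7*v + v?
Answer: 5088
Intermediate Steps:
F(L, v) = 8*v
(F(5*0, (5*(-1))*(-3)) + 92)*24 = (8*((5*(-1))*(-3)) + 92)*24 = (8*(-5*(-3)) + 92)*24 = (8*15 + 92)*24 = (120 + 92)*24 = 212*24 = 5088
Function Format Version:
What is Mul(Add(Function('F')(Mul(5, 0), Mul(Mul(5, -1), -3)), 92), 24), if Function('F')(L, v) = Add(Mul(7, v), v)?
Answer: 5088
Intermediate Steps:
Function('F')(L, v) = Mul(8, v)
Mul(Add(Function('F')(Mul(5, 0), Mul(Mul(5, -1), -3)), 92), 24) = Mul(Add(Mul(8, Mul(Mul(5, -1), -3)), 92), 24) = Mul(Add(Mul(8, Mul(-5, -3)), 92), 24) = Mul(Add(Mul(8, 15), 92), 24) = Mul(Add(120, 92), 24) = Mul(212, 24) = 5088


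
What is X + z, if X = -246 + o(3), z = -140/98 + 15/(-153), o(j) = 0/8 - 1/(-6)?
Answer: -176615/714 ≈ -247.36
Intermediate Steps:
o(j) = 1/6 (o(j) = 0*(1/8) - 1*(-1/6) = 0 + 1/6 = 1/6)
z = -545/357 (z = -140*1/98 + 15*(-1/153) = -10/7 - 5/51 = -545/357 ≈ -1.5266)
X = -1475/6 (X = -246 + 1/6 = -1475/6 ≈ -245.83)
X + z = -1475/6 - 545/357 = -176615/714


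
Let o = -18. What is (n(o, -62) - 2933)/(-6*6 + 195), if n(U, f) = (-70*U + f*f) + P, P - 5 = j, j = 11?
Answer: 729/53 ≈ 13.755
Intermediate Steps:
P = 16 (P = 5 + 11 = 16)
n(U, f) = 16 + f² - 70*U (n(U, f) = (-70*U + f*f) + 16 = (-70*U + f²) + 16 = (f² - 70*U) + 16 = 16 + f² - 70*U)
(n(o, -62) - 2933)/(-6*6 + 195) = ((16 + (-62)² - 70*(-18)) - 2933)/(-6*6 + 195) = ((16 + 3844 + 1260) - 2933)/(-36 + 195) = (5120 - 2933)/159 = 2187*(1/159) = 729/53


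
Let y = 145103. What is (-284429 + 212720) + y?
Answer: 73394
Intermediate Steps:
(-284429 + 212720) + y = (-284429 + 212720) + 145103 = -71709 + 145103 = 73394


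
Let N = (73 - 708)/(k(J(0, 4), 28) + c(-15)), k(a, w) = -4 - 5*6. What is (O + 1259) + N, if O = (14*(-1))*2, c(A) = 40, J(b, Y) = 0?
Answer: 6751/6 ≈ 1125.2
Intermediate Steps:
k(a, w) = -34 (k(a, w) = -4 - 30 = -34)
O = -28 (O = -14*2 = -28)
N = -635/6 (N = (73 - 708)/(-34 + 40) = -635/6 ≈ -105.83)
(O + 1259) + N = (-28 + 1259) - 635/6 = 1231 - 635/6 = 6751/6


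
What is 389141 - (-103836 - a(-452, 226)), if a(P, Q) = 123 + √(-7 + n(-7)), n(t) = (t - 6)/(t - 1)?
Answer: 493100 + I*√86/4 ≈ 4.931e+5 + 2.3184*I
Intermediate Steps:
n(t) = (-6 + t)/(-1 + t)
a(P, Q) = 123 + I*√86/4 (a(P, Q) = 123 + √(-7 + (-6 - 7)/(-1 - 7)) = 123 + √(-7 - 13/(-8)) = 123 + √(-7 - ⅛*(-13)) = 123 + √(-7 + 13/8) = 123 + √(-43/8) = 123 + I*√86/4)
389141 - (-103836 - a(-452, 226)) = 389141 - (-103836 - (123 + I*√86/4)) = 389141 - (-103836 + (-123 - I*√86/4)) = 389141 - (-103959 - I*√86/4) = 389141 + (103959 + I*√86/4) = 493100 + I*√86/4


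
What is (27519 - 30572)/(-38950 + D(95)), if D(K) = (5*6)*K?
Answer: 3053/36100 ≈ 0.084571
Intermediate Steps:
D(K) = 30*K
(27519 - 30572)/(-38950 + D(95)) = (27519 - 30572)/(-38950 + 30*95) = -3053/(-38950 + 2850) = -3053/(-36100) = -3053*(-1/36100) = 3053/36100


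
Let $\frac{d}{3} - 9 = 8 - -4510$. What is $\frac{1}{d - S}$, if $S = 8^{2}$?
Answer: $\frac{1}{13517} \approx 7.3981 \cdot 10^{-5}$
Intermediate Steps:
$S = 64$
$d = 13581$ ($d = 27 + 3 \left(8 - -4510\right) = 27 + 3 \left(8 + 4510\right) = 27 + 3 \cdot 4518 = 27 + 13554 = 13581$)
$\frac{1}{d - S} = \frac{1}{13581 - 64} = \frac{1}{13517}$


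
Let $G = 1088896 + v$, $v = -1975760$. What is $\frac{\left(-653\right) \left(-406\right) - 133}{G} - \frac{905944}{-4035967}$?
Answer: $- \frac{20463199683}{275334910576} \approx -0.074321$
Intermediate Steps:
$G = -886864$ ($G = 1088896 - 1975760 = -886864$)
$\frac{\left(-653\right) \left(-406\right) - 133}{G} - \frac{905944}{-4035967} = \frac{\left(-653\right) \left(-406\right) - 133}{-886864} - \frac{905944}{-4035967} = \left(265118 - 133\right) \left(- \frac{1}{886864}\right) - - \frac{69688}{310459} = 264985 \left(- \frac{1}{886864}\right) + \frac{69688}{310459} = - \frac{264985}{886864} + \frac{69688}{310459} = - \frac{20463199683}{275334910576}$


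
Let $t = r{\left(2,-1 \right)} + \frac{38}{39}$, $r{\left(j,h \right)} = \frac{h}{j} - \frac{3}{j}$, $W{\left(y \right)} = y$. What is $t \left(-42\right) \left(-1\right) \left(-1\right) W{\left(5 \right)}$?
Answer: $\frac{2800}{13} \approx 215.38$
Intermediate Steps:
$r{\left(j,h \right)} = - \frac{3}{j} + \frac{h}{j}$
$t = - \frac{40}{39}$ ($t = \frac{-3 - 1}{2} + \frac{38}{39} = \frac{1}{2} \left(-4\right) + 38 \cdot \frac{1}{39} = -2 + \frac{38}{39} = - \frac{40}{39} \approx -1.0256$)
$t \left(-42\right) \left(-1\right) \left(-1\right) W{\left(5 \right)} = \left(- \frac{40}{39}\right) \left(-42\right) \left(-1\right) \left(-1\right) 5 = \frac{560 \cdot 1 \cdot 5}{13} = \frac{560}{13} \cdot 5 = \frac{2800}{13}$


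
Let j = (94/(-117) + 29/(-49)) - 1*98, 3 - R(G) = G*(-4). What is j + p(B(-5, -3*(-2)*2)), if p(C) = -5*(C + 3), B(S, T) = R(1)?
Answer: -856483/5733 ≈ -149.40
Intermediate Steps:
R(G) = 3 + 4*G (R(G) = 3 - G*(-4) = 3 - (-4)*G = 3 + 4*G)
B(S, T) = 7 (B(S, T) = 3 + 4*1 = 3 + 4 = 7)
j = -569833/5733 (j = (94*(-1/117) + 29*(-1/49)) - 98 = (-94/117 - 29/49) - 98 = -7999/5733 - 98 = -569833/5733 ≈ -99.395)
p(C) = -15 - 5*C (p(C) = -5*(3 + C) = -15 - 5*C)
j + p(B(-5, -3*(-2)*2)) = -569833/5733 + (-15 - 5*7) = -569833/5733 + (-15 - 35) = -569833/5733 - 50 = -856483/5733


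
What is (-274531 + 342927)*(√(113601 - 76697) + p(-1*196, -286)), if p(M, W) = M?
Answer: -13405616 + 136792*√9226 ≈ -2.6646e+5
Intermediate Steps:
(-274531 + 342927)*(√(113601 - 76697) + p(-1*196, -286)) = (-274531 + 342927)*(√(113601 - 76697) - 1*196) = 68396*(√36904 - 196) = 68396*(2*√9226 - 196) = 68396*(-196 + 2*√9226) = -13405616 + 136792*√9226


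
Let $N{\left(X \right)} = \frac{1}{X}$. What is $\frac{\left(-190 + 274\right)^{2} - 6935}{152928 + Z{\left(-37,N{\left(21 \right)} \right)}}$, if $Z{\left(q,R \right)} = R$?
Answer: $\frac{2541}{3211489} \approx 0.00079122$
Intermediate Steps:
$\frac{\left(-190 + 274\right)^{2} - 6935}{152928 + Z{\left(-37,N{\left(21 \right)} \right)}} = \frac{\left(-190 + 274\right)^{2} - 6935}{152928 + \frac{1}{21}} = \frac{84^{2} - 6935}{152928 + \frac{1}{21}} = \frac{7056 - 6935}{\frac{3211489}{21}} = 121 \cdot \frac{21}{3211489} = \frac{2541}{3211489}$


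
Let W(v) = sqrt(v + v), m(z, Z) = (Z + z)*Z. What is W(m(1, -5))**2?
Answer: 40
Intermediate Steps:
m(z, Z) = Z*(Z + z)
W(v) = sqrt(2)*sqrt(v) (W(v) = sqrt(2*v) = sqrt(2)*sqrt(v))
W(m(1, -5))**2 = (sqrt(2)*sqrt(-5*(-5 + 1)))**2 = (sqrt(2)*sqrt(-5*(-4)))**2 = (sqrt(2)*sqrt(20))**2 = (sqrt(2)*(2*sqrt(5)))**2 = (2*sqrt(10))**2 = 40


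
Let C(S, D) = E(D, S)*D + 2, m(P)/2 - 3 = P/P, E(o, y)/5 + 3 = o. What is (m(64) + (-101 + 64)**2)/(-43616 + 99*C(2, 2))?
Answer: -1377/44408 ≈ -0.031008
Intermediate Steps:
E(o, y) = -15 + 5*o
m(P) = 8 (m(P) = 6 + 2*(P/P) = 6 + 2*1 = 6 + 2 = 8)
C(S, D) = 2 + D*(-15 + 5*D) (C(S, D) = (-15 + 5*D)*D + 2 = D*(-15 + 5*D) + 2 = 2 + D*(-15 + 5*D))
(m(64) + (-101 + 64)**2)/(-43616 + 99*C(2, 2)) = (8 + (-101 + 64)**2)/(-43616 + 99*(2 + 5*2*(-3 + 2))) = (8 + (-37)**2)/(-43616 + 99*(2 + 5*2*(-1))) = (8 + 1369)/(-43616 + 99*(2 - 10)) = 1377/(-43616 + 99*(-8)) = 1377/(-43616 - 792) = 1377/(-44408) = 1377*(-1/44408) = -1377/44408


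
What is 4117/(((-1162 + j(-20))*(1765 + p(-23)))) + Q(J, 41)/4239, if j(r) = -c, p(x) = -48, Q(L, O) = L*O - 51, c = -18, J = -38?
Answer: -3177926995/8326447272 ≈ -0.38167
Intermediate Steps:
Q(L, O) = -51 + L*O
j(r) = 18 (j(r) = -1*(-18) = 18)
4117/(((-1162 + j(-20))*(1765 + p(-23)))) + Q(J, 41)/4239 = 4117/(((-1162 + 18)*(1765 - 48))) + (-51 - 38*41)/4239 = 4117/((-1144*1717)) + (-51 - 1558)*(1/4239) = 4117/(-1964248) - 1609*1/4239 = 4117*(-1/1964248) - 1609/4239 = -4117/1964248 - 1609/4239 = -3177926995/8326447272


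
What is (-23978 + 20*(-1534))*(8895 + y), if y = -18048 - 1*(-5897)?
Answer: 177966448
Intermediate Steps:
y = -12151 (y = -18048 + 5897 = -12151)
(-23978 + 20*(-1534))*(8895 + y) = (-23978 + 20*(-1534))*(8895 - 12151) = (-23978 - 30680)*(-3256) = -54658*(-3256) = 177966448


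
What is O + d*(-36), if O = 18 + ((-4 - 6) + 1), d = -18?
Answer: 657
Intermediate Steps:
O = 9 (O = 18 + (-10 + 1) = 18 - 9 = 9)
O + d*(-36) = 9 - 18*(-36) = 9 + 648 = 657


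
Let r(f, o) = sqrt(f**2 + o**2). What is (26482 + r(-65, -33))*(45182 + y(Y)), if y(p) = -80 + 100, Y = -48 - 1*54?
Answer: 1197039364 + 45202*sqrt(5314) ≈ 1.2003e+9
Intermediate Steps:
Y = -102 (Y = -48 - 54 = -102)
y(p) = 20
(26482 + r(-65, -33))*(45182 + y(Y)) = (26482 + sqrt((-65)**2 + (-33)**2))*(45182 + 20) = (26482 + sqrt(4225 + 1089))*45202 = (26482 + sqrt(5314))*45202 = 1197039364 + 45202*sqrt(5314)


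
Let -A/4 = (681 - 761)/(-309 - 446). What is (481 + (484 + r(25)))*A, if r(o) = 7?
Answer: -62208/151 ≈ -411.97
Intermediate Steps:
A = -64/151 (A = -4*(681 - 761)/(-309 - 446) = -(-320)/(-755) = -(-320)*(-1)/755 = -4*16/151 = -64/151 ≈ -0.42384)
(481 + (484 + r(25)))*A = (481 + (484 + 7))*(-64/151) = (481 + 491)*(-64/151) = 972*(-64/151) = -62208/151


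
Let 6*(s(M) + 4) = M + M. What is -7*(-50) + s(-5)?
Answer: 1033/3 ≈ 344.33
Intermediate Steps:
s(M) = -4 + M/3 (s(M) = -4 + (M + M)/6 = -4 + (2*M)/6 = -4 + M/3)
-7*(-50) + s(-5) = -7*(-50) + (-4 + (⅓)*(-5)) = 350 + (-4 - 5/3) = 350 - 17/3 = 1033/3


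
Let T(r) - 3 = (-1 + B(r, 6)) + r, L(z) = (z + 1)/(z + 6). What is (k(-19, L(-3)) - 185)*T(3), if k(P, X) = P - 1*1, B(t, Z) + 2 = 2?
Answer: -1025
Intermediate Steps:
B(t, Z) = 0 (B(t, Z) = -2 + 2 = 0)
L(z) = (1 + z)/(6 + z)
k(P, X) = -1 + P (k(P, X) = P - 1 = -1 + P)
T(r) = 2 + r (T(r) = 3 + ((-1 + 0) + r) = 3 + (-1 + r) = 2 + r)
(k(-19, L(-3)) - 185)*T(3) = ((-1 - 19) - 185)*(2 + 3) = (-20 - 185)*5 = -205*5 = -1025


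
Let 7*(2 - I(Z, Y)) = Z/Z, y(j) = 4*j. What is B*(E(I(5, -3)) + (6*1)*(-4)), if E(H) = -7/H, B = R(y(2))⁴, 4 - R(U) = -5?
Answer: -2368521/13 ≈ -1.8219e+5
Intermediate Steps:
R(U) = 9 (R(U) = 4 - 1*(-5) = 4 + 5 = 9)
I(Z, Y) = 13/7 (I(Z, Y) = 2 - Z/(7*Z) = 2 - ⅐*1 = 2 - ⅐ = 13/7)
B = 6561 (B = 9⁴ = 6561)
B*(E(I(5, -3)) + (6*1)*(-4)) = 6561*(-7/13/7 + (6*1)*(-4)) = 6561*(-7*7/13 + 6*(-4)) = 6561*(-49/13 - 24) = 6561*(-361/13) = -2368521/13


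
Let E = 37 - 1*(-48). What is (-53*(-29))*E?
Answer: 130645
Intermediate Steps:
E = 85 (E = 37 + 48 = 85)
(-53*(-29))*E = -53*(-29)*85 = 1537*85 = 130645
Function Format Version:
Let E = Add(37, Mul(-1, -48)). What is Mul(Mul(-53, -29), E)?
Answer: 130645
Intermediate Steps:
E = 85 (E = Add(37, 48) = 85)
Mul(Mul(-53, -29), E) = Mul(Mul(-53, -29), 85) = Mul(1537, 85) = 130645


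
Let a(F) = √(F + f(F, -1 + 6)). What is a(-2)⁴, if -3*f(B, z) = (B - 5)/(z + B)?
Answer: 121/81 ≈ 1.4938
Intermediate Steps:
f(B, z) = -(-5 + B)/(3*(B + z)) (f(B, z) = -(B - 5)/(3*(z + B)) = -(-5 + B)/(3*(B + z)))
a(F) = √(F + (5 - F)/(3*(5 + F))) (a(F) = √(F + (5 - F)/(3*(F + (-1 + 6)))) = √(F + (5 - F)/(3*(F + 5))) = √(F + (5 - F)/(3*(5 + F))))
a(-2)⁴ = (√(-2 - (-5 - 2)/(3*(5 - 2))))⁴ = (√(-2 - ⅓*(-7)/3))⁴ = (√(-2 - ⅓*⅓*(-7)))⁴ = (√(-2 + 7/9))⁴ = (√(-11/9))⁴ = (I*√11/3)⁴ = 121/81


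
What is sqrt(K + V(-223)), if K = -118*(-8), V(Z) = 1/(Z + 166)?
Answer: sqrt(3066999)/57 ≈ 30.724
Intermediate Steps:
V(Z) = 1/(166 + Z)
K = 944
sqrt(K + V(-223)) = sqrt(944 + 1/(166 - 223)) = sqrt(944 + 1/(-57)) = sqrt(944 - 1/57) = sqrt(53807/57) = sqrt(3066999)/57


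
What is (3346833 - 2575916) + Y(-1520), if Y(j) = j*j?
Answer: 3081317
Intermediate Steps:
Y(j) = j²
(3346833 - 2575916) + Y(-1520) = (3346833 - 2575916) + (-1520)² = 770917 + 2310400 = 3081317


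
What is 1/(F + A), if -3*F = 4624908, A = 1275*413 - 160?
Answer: -1/1015221 ≈ -9.8501e-7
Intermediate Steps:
A = 526415 (A = 526575 - 160 = 526415)
F = -1541636 (F = -⅓*4624908 = -1541636)
1/(F + A) = 1/(-1541636 + 526415) = 1/(-1015221) = -1/1015221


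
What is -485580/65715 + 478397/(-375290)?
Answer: -14244745137/1644145490 ≈ -8.6639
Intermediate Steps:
-485580/65715 + 478397/(-375290) = -485580*1/65715 + 478397*(-1/375290) = -32372/4381 - 478397/375290 = -14244745137/1644145490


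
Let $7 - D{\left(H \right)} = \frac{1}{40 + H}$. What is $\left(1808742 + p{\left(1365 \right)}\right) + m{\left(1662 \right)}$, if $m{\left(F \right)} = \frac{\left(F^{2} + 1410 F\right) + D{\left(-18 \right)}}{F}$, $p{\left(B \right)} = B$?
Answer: $\frac{22099025703}{12188} \approx 1.8132 \cdot 10^{6}$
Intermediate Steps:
$D{\left(H \right)} = 7 - \frac{1}{40 + H}$
$m{\left(F \right)} = \frac{\frac{153}{22} + F^{2} + 1410 F}{F}$ ($m{\left(F \right)} = \frac{\left(F^{2} + 1410 F\right) + \frac{279 + 7 \left(-18\right)}{40 - 18}}{F} = \frac{\left(F^{2} + 1410 F\right) + \frac{279 - 126}{22}}{F} = \frac{\left(F^{2} + 1410 F\right) + \frac{1}{22} \cdot 153}{F} = \frac{\left(F^{2} + 1410 F\right) + \frac{153}{22}}{F} = \frac{\frac{153}{22} + F^{2} + 1410 F}{F}$)
$\left(1808742 + p{\left(1365 \right)}\right) + m{\left(1662 \right)} = \left(1808742 + 1365\right) + \left(1410 + 1662 + \frac{153}{22 \cdot 1662}\right) = 1810107 + \left(1410 + 1662 + \frac{153}{22} \cdot \frac{1}{1662}\right) = 1810107 + \left(1410 + 1662 + \frac{51}{12188}\right) = 1810107 + \frac{37441587}{12188} = \frac{22099025703}{12188}$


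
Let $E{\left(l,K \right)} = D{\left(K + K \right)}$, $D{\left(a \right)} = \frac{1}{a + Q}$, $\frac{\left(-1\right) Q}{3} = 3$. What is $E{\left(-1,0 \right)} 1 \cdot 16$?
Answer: $- \frac{16}{9} \approx -1.7778$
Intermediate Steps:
$Q = -9$ ($Q = \left(-3\right) 3 = -9$)
$D{\left(a \right)} = \frac{1}{-9 + a}$ ($D{\left(a \right)} = \frac{1}{a - 9} = \frac{1}{-9 + a}$)
$E{\left(l,K \right)} = \frac{1}{-9 + 2 K}$ ($E{\left(l,K \right)} = \frac{1}{-9 + \left(K + K\right)} = \frac{1}{-9 + 2 K}$)
$E{\left(-1,0 \right)} 1 \cdot 16 = \frac{1}{-9 + 2 \cdot 0} \cdot 1 \cdot 16 = \frac{1}{-9 + 0} \cdot 1 \cdot 16 = \frac{1}{-9} \cdot 1 \cdot 16 = \left(- \frac{1}{9}\right) 1 \cdot 16 = \left(- \frac{1}{9}\right) 16 = - \frac{16}{9}$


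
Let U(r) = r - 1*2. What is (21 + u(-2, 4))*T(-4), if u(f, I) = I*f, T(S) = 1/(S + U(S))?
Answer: -13/10 ≈ -1.3000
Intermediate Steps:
U(r) = -2 + r (U(r) = r - 2 = -2 + r)
T(S) = 1/(-2 + 2*S) (T(S) = 1/(S + (-2 + S)) = 1/(-2 + 2*S))
(21 + u(-2, 4))*T(-4) = (21 + 4*(-2))*(1/(2*(-1 - 4))) = (21 - 8)*((½)/(-5)) = 13*((½)*(-⅕)) = 13*(-⅒) = -13/10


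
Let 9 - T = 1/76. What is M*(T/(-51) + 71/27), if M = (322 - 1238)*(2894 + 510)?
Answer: -66714876860/8721 ≈ -7.6499e+6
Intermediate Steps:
M = -3118064 (M = -916*3404 = -3118064)
T = 683/76 (T = 9 - 1/76 = 683/76 ≈ 8.9868)
M*(T/(-51) + 71/27) = -3118064*((683/76)/(-51) + 71/27) = -3118064*((683/76)*(-1/51) + 71*(1/27)) = -3118064*(-683/3876 + 71/27) = -3118064*85585/34884 = -66714876860/8721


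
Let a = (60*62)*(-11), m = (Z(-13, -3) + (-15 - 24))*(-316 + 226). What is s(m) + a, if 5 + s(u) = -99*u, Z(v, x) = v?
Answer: -504245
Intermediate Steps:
m = 4680 (m = (-13 + (-15 - 24))*(-316 + 226) = (-13 - 39)*(-90) = -52*(-90) = 4680)
s(u) = -5 - 99*u
a = -40920 (a = 3720*(-11) = -40920)
s(m) + a = (-5 - 99*4680) - 40920 = (-5 - 463320) - 40920 = -463325 - 40920 = -504245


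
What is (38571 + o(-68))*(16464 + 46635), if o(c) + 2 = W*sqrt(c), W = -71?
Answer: 2433665331 - 8960058*I*sqrt(17) ≈ 2.4337e+9 - 3.6943e+7*I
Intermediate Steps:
o(c) = -2 - 71*sqrt(c)
(38571 + o(-68))*(16464 + 46635) = (38571 + (-2 - 142*I*sqrt(17)))*(16464 + 46635) = (38571 + (-2 - 142*I*sqrt(17)))*63099 = (38569 - 142*I*sqrt(17))*63099 = 2433665331 - 8960058*I*sqrt(17)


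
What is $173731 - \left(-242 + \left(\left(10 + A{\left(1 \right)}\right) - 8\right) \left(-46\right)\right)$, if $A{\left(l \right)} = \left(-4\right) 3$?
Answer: $173513$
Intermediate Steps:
$A{\left(l \right)} = -12$
$173731 - \left(-242 + \left(\left(10 + A{\left(1 \right)}\right) - 8\right) \left(-46\right)\right) = 173731 - \left(-242 + \left(\left(10 - 12\right) - 8\right) \left(-46\right)\right) = 173731 - \left(-242 + \left(-2 - 8\right) \left(-46\right)\right) = 173731 - \left(-242 - -460\right) = 173731 - \left(-242 + 460\right) = 173731 - 218 = 173513$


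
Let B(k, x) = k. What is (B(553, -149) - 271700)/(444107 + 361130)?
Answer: -271147/805237 ≈ -0.33673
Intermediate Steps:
(B(553, -149) - 271700)/(444107 + 361130) = (553 - 271700)/(444107 + 361130) = -271147/805237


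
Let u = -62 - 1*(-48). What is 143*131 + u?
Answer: 18719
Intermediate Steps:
u = -14 (u = -62 + 48 = -14)
143*131 + u = 143*131 - 14 = 18733 - 14 = 18719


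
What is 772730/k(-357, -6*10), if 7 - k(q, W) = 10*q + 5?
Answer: 20335/94 ≈ 216.33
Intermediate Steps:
k(q, W) = 2 - 10*q (k(q, W) = 7 - (10*q + 5) = 7 - (5 + 10*q) = 7 + (-5 - 10*q) = 2 - 10*q)
772730/k(-357, -6*10) = 772730/(2 - 10*(-357)) = 772730/(2 + 3570) = 772730/3572 = 772730*(1/3572) = 20335/94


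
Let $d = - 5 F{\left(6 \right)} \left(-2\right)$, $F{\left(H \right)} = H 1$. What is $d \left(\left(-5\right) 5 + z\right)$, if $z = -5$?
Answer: $-1800$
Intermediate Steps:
$F{\left(H \right)} = H$
$d = 60$ ($d = \left(-5\right) 6 \left(-2\right) = \left(-30\right) \left(-2\right) = 60$)
$d \left(\left(-5\right) 5 + z\right) = 60 \left(\left(-5\right) 5 - 5\right) = 60 \left(-25 - 5\right) = 60 \left(-30\right) = -1800$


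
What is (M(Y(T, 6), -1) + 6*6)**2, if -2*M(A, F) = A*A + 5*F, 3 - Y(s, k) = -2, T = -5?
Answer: 676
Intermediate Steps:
Y(s, k) = 5 (Y(s, k) = 3 - 1*(-2) = 3 + 2 = 5)
M(A, F) = -5*F/2 - A**2/2 (M(A, F) = -(A*A + 5*F)/2 = -(A**2 + 5*F)/2 = -5*F/2 - A**2/2)
(M(Y(T, 6), -1) + 6*6)**2 = ((-5/2*(-1) - 1/2*5**2) + 6*6)**2 = ((5/2 - 1/2*25) + 36)**2 = ((5/2 - 25/2) + 36)**2 = (-10 + 36)**2 = 26**2 = 676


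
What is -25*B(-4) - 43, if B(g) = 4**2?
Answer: -443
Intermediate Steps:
B(g) = 16
-25*B(-4) - 43 = -25*16 - 43 = -400 - 43 = -443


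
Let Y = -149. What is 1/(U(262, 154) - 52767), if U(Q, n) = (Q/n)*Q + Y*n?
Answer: -77/5795579 ≈ -1.3286e-5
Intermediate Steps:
U(Q, n) = -149*n + Q²/n (U(Q, n) = (Q/n)*Q - 149*n = Q²/n - 149*n = -149*n + Q²/n)
1/(U(262, 154) - 52767) = 1/((-149*154 + 262²/154) - 52767) = 1/((-22946 + 68644*(1/154)) - 52767) = 1/((-22946 + 34322/77) - 52767) = 1/(-1732520/77 - 52767) = 1/(-5795579/77) = -77/5795579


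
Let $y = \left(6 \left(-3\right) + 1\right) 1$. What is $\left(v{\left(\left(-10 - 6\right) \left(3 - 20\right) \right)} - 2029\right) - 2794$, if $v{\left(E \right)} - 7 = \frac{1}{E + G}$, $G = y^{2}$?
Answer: $- \frac{2701775}{561} \approx -4816.0$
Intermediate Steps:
$y = -17$ ($y = \left(-18 + 1\right) 1 = \left(-17\right) 1 = -17$)
$G = 289$ ($G = \left(-17\right)^{2} = 289$)
$v{\left(E \right)} = 7 + \frac{1}{289 + E}$ ($v{\left(E \right)} = 7 + \frac{1}{E + 289} = 7 + \frac{1}{289 + E}$)
$\left(v{\left(\left(-10 - 6\right) \left(3 - 20\right) \right)} - 2029\right) - 2794 = \left(\frac{2024 + 7 \left(-10 - 6\right) \left(3 - 20\right)}{289 + \left(-10 - 6\right) \left(3 - 20\right)} - 2029\right) - 2794 = \left(\frac{2024 + 7 \left(\left(-16\right) \left(-17\right)\right)}{289 - -272} - 2029\right) - 2794 = \left(\frac{2024 + 7 \cdot 272}{289 + 272} - 2029\right) - 2794 = \left(\frac{2024 + 1904}{561} - 2029\right) - 2794 = \left(\frac{1}{561} \cdot 3928 - 2029\right) - 2794 = \left(\frac{3928}{561} - 2029\right) - 2794 = - \frac{1134341}{561} - 2794 = - \frac{2701775}{561}$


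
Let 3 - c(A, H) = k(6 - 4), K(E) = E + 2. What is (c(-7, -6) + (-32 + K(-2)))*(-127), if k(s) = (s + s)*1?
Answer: 4191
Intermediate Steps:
k(s) = 2*s (k(s) = (2*s)*1 = 2*s)
K(E) = 2 + E
c(A, H) = -1 (c(A, H) = 3 - 2*(6 - 4) = 3 - 2*2 = 3 - 1*4 = 3 - 4 = -1)
(c(-7, -6) + (-32 + K(-2)))*(-127) = (-1 + (-32 + (2 - 2)))*(-127) = (-1 + (-32 + 0))*(-127) = (-1 - 32)*(-127) = -33*(-127) = 4191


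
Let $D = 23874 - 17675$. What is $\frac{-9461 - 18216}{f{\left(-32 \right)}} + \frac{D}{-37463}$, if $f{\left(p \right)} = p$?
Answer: $\frac{1036665083}{1198816} \approx 864.74$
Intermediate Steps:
$D = 6199$ ($D = 23874 - 17675 = 6199$)
$\frac{-9461 - 18216}{f{\left(-32 \right)}} + \frac{D}{-37463} = \frac{-9461 - 18216}{-32} + \frac{6199}{-37463} = \left(-27677\right) \left(- \frac{1}{32}\right) + 6199 \left(- \frac{1}{37463}\right) = \frac{27677}{32} - \frac{6199}{37463} = \frac{1036665083}{1198816}$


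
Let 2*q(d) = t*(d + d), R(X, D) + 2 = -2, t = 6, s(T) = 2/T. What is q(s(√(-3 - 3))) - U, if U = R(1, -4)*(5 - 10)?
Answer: -20 - 2*I*√6 ≈ -20.0 - 4.899*I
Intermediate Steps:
R(X, D) = -4 (R(X, D) = -2 - 2 = -4)
q(d) = 6*d (q(d) = (6*(d + d))/2 = (6*(2*d))/2 = (12*d)/2 = 6*d)
U = 20 (U = -4*(5 - 10) = -4*(-5) = 20)
q(s(√(-3 - 3))) - U = 6*(2/(√(-3 - 3))) - 1*20 = 6*(2/(√(-6))) - 20 = 6*(2/((I*√6))) - 20 = 6*(2*(-I*√6/6)) - 20 = 6*(-I*√6/3) - 20 = -2*I*√6 - 20 = -20 - 2*I*√6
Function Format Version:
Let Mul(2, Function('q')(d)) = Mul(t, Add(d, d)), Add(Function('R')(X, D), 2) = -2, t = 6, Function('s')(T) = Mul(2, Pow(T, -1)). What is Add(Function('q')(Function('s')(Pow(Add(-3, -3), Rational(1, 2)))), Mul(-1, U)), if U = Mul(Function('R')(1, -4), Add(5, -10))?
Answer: Add(-20, Mul(-2, I, Pow(6, Rational(1, 2)))) ≈ Add(-20.000, Mul(-4.8990, I))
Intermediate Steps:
Function('R')(X, D) = -4 (Function('R')(X, D) = Add(-2, -2) = -4)
Function('q')(d) = Mul(6, d) (Function('q')(d) = Mul(Rational(1, 2), Mul(6, Add(d, d))) = Mul(Rational(1, 2), Mul(6, Mul(2, d))) = Mul(Rational(1, 2), Mul(12, d)) = Mul(6, d))
U = 20 (U = Mul(-4, Add(5, -10)) = Mul(-4, -5) = 20)
Add(Function('q')(Function('s')(Pow(Add(-3, -3), Rational(1, 2)))), Mul(-1, U)) = Add(Mul(6, Mul(2, Pow(Pow(Add(-3, -3), Rational(1, 2)), -1))), Mul(-1, 20)) = Add(Mul(6, Mul(2, Pow(Pow(-6, Rational(1, 2)), -1))), -20) = Add(Mul(6, Mul(2, Pow(Mul(I, Pow(6, Rational(1, 2))), -1))), -20) = Add(Mul(6, Mul(2, Mul(Rational(-1, 6), I, Pow(6, Rational(1, 2))))), -20) = Add(Mul(6, Mul(Rational(-1, 3), I, Pow(6, Rational(1, 2)))), -20) = Add(Mul(-2, I, Pow(6, Rational(1, 2))), -20) = Add(-20, Mul(-2, I, Pow(6, Rational(1, 2))))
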